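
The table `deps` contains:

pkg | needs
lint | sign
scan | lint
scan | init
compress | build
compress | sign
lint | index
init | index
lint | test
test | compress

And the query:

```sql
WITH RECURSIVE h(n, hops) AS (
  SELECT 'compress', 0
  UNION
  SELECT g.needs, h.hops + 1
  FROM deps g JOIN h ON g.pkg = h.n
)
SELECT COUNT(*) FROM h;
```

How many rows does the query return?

3

Base: (compress, hops=0).
Iteration 1: edges from {compress} -> (build, hops=1), (sign, hops=1).
Iteration 2: no outgoing edges from {build,sign}; recursion stops.
Total rows emitted: 3.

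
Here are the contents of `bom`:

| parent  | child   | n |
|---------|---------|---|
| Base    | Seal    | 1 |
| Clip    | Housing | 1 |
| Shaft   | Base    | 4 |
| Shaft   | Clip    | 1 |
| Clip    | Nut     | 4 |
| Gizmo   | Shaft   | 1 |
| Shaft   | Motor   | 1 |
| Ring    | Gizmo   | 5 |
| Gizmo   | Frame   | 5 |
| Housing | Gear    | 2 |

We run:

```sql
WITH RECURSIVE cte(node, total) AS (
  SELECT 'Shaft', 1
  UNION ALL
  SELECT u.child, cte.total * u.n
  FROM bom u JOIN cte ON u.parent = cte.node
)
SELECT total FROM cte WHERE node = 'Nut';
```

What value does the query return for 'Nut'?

Base: (Shaft, total=1).
Iteration 1: components of {Shaft} -> Base = 1*4 = 4, Clip = 1*1 = 1, Motor = 1*1 = 1.
Iteration 2: components of {Base,Clip,Motor} -> Housing = 1*1 = 1, Nut = 1*4 = 4, Seal = 4*1 = 4.
Iteration 3: components of {Housing,Nut,Seal} -> Gear = 1*2 = 2.
Iteration 4: no further components; recursion stops.

4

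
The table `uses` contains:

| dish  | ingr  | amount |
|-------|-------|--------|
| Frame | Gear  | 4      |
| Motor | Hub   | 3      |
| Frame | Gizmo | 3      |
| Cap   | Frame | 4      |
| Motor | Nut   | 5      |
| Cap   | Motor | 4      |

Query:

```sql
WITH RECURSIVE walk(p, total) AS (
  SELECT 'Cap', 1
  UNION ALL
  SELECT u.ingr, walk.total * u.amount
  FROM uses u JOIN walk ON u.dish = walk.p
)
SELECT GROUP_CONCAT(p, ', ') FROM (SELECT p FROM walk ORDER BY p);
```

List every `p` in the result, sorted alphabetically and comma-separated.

Cap, Frame, Gear, Gizmo, Hub, Motor, Nut

Base: (Cap, total=1).
Iteration 1: components of {Cap} -> Frame = 1*4 = 4, Motor = 1*4 = 4.
Iteration 2: components of {Frame,Motor} -> Gear = 4*4 = 16, Gizmo = 4*3 = 12, Hub = 4*3 = 12, Nut = 4*5 = 20.
Iteration 3: no further components; recursion stops.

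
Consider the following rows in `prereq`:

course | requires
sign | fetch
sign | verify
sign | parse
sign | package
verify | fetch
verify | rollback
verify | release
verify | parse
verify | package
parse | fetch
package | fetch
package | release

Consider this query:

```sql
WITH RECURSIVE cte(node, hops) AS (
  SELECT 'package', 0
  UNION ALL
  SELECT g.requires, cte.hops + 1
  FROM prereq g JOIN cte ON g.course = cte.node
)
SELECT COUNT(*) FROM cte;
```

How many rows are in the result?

3

Base: (package, hops=0).
Iteration 1: edges from {package} -> (fetch, hops=1), (release, hops=1).
Iteration 2: no outgoing edges from {fetch,release}; recursion stops.
Total rows emitted: 3.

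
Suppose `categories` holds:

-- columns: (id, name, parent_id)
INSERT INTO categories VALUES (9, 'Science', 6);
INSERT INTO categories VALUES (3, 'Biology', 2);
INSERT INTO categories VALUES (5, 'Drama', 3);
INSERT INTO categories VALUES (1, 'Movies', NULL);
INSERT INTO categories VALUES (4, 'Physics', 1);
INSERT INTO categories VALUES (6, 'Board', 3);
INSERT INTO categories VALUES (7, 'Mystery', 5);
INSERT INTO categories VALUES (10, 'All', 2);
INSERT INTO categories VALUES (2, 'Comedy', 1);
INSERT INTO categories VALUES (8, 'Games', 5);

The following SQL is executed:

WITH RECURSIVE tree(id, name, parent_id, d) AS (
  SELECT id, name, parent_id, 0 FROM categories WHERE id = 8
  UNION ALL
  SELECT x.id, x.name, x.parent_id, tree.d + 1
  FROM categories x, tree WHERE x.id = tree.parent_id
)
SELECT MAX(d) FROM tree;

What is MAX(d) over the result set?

4

Base: id=8 (Games), parent_id=5, d 0.
Iteration 1: join on id=5 -> Drama (id 5, parent_id=3, d 1).
Iteration 2: join on id=3 -> Biology (id 3, parent_id=2, d 2).
Iteration 3: join on id=2 -> Comedy (id 2, parent_id=1, d 3).
Iteration 4: join on id=1 -> Movies (id 1, parent_id=NULL, d 4).
Iteration 5: parent_id is NULL; no match; recursion stops.
d values: 0, 1, 2, 3, 4; the maximum is 4.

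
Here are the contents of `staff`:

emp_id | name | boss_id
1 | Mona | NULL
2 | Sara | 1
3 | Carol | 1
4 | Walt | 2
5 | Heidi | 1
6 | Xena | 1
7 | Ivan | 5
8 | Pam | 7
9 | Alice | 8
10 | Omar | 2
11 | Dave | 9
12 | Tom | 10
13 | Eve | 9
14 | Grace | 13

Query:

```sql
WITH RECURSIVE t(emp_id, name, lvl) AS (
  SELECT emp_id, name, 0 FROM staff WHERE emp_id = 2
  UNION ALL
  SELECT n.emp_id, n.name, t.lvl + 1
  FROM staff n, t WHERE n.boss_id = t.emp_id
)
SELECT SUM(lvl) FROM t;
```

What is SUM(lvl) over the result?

Base: emp_id=2 (Sara) at lvl 0.
Iteration 1: rows with boss_id in {2} -> Walt (id 4, lvl 1), Omar (id 10, lvl 1).
Iteration 2: rows with boss_id in {4,10} -> Tom (id 12, lvl 2).
Iteration 3: no rows with boss_id in {12}; recursion stops.
SUM(lvl) = 0 + 1 + 1 + 2 = 4.

4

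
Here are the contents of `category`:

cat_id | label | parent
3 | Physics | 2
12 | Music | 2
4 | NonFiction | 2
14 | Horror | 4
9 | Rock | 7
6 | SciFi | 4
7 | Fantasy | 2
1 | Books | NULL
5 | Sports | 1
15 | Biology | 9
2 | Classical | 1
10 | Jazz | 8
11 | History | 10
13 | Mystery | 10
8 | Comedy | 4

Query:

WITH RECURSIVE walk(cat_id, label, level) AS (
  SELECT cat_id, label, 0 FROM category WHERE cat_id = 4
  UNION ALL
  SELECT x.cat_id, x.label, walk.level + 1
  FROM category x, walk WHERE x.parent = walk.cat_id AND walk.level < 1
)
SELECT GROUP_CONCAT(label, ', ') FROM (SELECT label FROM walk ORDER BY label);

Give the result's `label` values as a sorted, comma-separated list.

Base: cat_id=4 (NonFiction) at level 0.
Iteration 1: rows with parent in {4} -> SciFi (id 6, level 1), Comedy (id 8, level 1), Horror (id 14, level 1).
Iteration 2: level < 1 fails for all current rows; recursion stops.

Comedy, Horror, NonFiction, SciFi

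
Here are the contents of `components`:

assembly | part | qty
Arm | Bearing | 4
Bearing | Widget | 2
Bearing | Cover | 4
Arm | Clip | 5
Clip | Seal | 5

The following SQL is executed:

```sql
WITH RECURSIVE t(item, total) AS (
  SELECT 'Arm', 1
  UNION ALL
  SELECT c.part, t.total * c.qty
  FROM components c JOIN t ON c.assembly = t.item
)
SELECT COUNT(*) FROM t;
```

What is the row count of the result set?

Base: (Arm, total=1).
Iteration 1: components of {Arm} -> Bearing = 1*4 = 4, Clip = 1*5 = 5.
Iteration 2: components of {Bearing,Clip} -> Cover = 4*4 = 16, Seal = 5*5 = 25, Widget = 4*2 = 8.
Iteration 3: no further components; recursion stops.
Total rows emitted: 6.

6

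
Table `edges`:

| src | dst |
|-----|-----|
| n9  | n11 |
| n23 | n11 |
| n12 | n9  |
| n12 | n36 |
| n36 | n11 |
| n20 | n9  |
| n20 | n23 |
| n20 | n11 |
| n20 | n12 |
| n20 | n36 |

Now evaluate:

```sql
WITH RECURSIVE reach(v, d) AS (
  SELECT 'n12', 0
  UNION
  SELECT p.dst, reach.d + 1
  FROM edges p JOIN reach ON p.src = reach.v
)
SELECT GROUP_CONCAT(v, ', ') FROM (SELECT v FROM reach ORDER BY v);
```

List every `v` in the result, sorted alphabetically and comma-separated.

n11, n12, n36, n9

Base: (n12, d=0).
Iteration 1: edges from {n12} -> (n36, d=1), (n9, d=1).
Iteration 2: edges from {n36,n9} -> (n11, d=2). [UNION drops 1 duplicate row(s)]
Iteration 3: no outgoing edges from {n11}; recursion stops.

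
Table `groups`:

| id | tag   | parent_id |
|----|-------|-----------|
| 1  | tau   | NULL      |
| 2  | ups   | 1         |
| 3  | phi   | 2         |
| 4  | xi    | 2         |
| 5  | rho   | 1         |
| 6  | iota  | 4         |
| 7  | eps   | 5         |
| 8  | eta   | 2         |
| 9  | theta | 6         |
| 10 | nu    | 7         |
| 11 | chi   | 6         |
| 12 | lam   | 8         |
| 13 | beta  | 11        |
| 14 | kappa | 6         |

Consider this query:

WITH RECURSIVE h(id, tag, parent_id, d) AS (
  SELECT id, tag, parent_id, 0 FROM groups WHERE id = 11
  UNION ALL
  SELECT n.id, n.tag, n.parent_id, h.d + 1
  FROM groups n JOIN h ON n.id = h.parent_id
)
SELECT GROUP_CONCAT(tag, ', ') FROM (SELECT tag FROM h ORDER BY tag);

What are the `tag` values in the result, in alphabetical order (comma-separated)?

chi, iota, tau, ups, xi

Base: id=11 (chi), parent_id=6, d 0.
Iteration 1: join on id=6 -> iota (id 6, parent_id=4, d 1).
Iteration 2: join on id=4 -> xi (id 4, parent_id=2, d 2).
Iteration 3: join on id=2 -> ups (id 2, parent_id=1, d 3).
Iteration 4: join on id=1 -> tau (id 1, parent_id=NULL, d 4).
Iteration 5: parent_id is NULL; no match; recursion stops.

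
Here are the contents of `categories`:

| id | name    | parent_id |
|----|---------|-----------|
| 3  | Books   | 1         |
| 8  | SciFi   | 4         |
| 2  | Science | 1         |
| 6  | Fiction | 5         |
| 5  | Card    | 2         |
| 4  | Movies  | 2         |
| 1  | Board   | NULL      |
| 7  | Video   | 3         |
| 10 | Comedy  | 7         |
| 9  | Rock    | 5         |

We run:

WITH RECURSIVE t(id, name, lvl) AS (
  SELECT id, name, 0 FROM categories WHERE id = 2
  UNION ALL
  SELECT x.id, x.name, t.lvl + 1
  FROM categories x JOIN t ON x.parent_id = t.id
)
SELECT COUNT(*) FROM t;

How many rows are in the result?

6

Base: id=2 (Science) at lvl 0.
Iteration 1: rows with parent_id in {2} -> Movies (id 4, lvl 1), Card (id 5, lvl 1).
Iteration 2: rows with parent_id in {4,5} -> Fiction (id 6, lvl 2), SciFi (id 8, lvl 2), Rock (id 9, lvl 2).
Iteration 3: no rows with parent_id in {6,8,9}; recursion stops.
Total rows emitted: 6.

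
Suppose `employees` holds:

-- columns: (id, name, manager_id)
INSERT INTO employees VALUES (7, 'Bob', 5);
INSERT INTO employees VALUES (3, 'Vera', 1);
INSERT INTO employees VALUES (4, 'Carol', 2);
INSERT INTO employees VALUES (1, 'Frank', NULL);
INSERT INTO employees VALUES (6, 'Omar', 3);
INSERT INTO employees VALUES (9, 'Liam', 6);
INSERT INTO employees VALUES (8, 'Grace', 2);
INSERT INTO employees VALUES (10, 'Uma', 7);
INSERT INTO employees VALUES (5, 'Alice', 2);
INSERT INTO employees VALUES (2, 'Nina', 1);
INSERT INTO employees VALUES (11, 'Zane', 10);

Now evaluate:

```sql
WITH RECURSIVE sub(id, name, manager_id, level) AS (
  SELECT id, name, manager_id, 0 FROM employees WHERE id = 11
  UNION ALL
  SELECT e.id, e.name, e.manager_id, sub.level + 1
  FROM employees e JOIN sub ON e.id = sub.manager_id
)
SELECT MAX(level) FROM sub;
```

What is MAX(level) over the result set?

5

Base: id=11 (Zane), manager_id=10, level 0.
Iteration 1: join on id=10 -> Uma (id 10, manager_id=7, level 1).
Iteration 2: join on id=7 -> Bob (id 7, manager_id=5, level 2).
Iteration 3: join on id=5 -> Alice (id 5, manager_id=2, level 3).
Iteration 4: join on id=2 -> Nina (id 2, manager_id=1, level 4).
Iteration 5: join on id=1 -> Frank (id 1, manager_id=NULL, level 5).
Iteration 6: manager_id is NULL; no match; recursion stops.
level values: 0, 1, 2, 3, 4, 5; the maximum is 5.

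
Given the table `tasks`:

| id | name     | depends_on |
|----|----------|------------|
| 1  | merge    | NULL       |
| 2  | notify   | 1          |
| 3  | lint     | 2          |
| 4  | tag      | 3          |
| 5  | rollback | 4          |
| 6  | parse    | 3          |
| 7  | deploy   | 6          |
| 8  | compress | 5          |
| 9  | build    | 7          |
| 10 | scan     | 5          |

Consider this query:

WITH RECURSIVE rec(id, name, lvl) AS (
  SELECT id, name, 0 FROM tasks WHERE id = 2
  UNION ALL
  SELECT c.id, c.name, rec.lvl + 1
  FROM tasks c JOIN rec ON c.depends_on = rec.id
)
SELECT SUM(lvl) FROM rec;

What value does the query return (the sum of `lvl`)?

23

Base: id=2 (notify) at lvl 0.
Iteration 1: rows with depends_on in {2} -> lint (id 3, lvl 1).
Iteration 2: rows with depends_on in {3} -> tag (id 4, lvl 2), parse (id 6, lvl 2).
Iteration 3: rows with depends_on in {4,6} -> rollback (id 5, lvl 3), deploy (id 7, lvl 3).
Iteration 4: rows with depends_on in {5,7} -> compress (id 8, lvl 4), build (id 9, lvl 4), scan (id 10, lvl 4).
Iteration 5: no rows with depends_on in {8,9,10}; recursion stops.
SUM(lvl) = 0 + 1 + 2 + 2 + 3 + 3 + 4 + 4 + 4 = 23.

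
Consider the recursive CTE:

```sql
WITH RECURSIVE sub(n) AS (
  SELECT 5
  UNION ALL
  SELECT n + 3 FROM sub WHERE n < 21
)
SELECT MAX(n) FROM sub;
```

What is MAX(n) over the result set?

23

Base: n=5.
Iteration 1: 5 < 21 holds -> n = 5 + 3 = 8.
Iteration 2: 8 < 21 holds -> n = 8 + 3 = 11.
Iteration 3: 11 < 21 holds -> n = 11 + 3 = 14.
Iteration 4: 14 < 21 holds -> n = 14 + 3 = 17.
Iteration 5: 17 < 21 holds -> n = 17 + 3 = 20.
Iteration 6: 20 < 21 holds -> n = 20 + 3 = 23.
Iteration 7: 23 < 21 fails; recursion stops.
n values: 5, 8, 11, 14, 17, 20, 23; the maximum is 23.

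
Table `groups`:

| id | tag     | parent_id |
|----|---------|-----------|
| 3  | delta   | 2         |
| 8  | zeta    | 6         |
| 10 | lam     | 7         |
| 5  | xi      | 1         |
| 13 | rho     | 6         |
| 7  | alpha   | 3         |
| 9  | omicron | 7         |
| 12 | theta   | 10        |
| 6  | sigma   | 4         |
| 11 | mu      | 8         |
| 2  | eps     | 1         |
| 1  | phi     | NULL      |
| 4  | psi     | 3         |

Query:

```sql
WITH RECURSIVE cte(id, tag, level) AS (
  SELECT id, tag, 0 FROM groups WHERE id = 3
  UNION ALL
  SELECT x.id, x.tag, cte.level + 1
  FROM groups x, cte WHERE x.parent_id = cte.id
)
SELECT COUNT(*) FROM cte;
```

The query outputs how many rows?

Base: id=3 (delta) at level 0.
Iteration 1: rows with parent_id in {3} -> psi (id 4, level 1), alpha (id 7, level 1).
Iteration 2: rows with parent_id in {4,7} -> sigma (id 6, level 2), omicron (id 9, level 2), lam (id 10, level 2).
Iteration 3: rows with parent_id in {6,9,10} -> zeta (id 8, level 3), theta (id 12, level 3), rho (id 13, level 3).
Iteration 4: rows with parent_id in {8,12,13} -> mu (id 11, level 4).
Iteration 5: no rows with parent_id in {11}; recursion stops.
Total rows emitted: 10.

10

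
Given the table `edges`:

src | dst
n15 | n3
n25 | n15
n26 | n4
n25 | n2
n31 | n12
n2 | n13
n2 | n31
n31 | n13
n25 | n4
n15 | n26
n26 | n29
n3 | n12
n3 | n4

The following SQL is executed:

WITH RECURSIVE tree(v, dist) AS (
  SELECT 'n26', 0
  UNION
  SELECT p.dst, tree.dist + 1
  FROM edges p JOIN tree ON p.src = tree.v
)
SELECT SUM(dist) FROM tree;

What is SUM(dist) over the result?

2

Base: (n26, dist=0).
Iteration 1: edges from {n26} -> (n29, dist=1), (n4, dist=1).
Iteration 2: no outgoing edges from {n29,n4}; recursion stops.
SUM(dist) = 0 + 1 + 1 = 2.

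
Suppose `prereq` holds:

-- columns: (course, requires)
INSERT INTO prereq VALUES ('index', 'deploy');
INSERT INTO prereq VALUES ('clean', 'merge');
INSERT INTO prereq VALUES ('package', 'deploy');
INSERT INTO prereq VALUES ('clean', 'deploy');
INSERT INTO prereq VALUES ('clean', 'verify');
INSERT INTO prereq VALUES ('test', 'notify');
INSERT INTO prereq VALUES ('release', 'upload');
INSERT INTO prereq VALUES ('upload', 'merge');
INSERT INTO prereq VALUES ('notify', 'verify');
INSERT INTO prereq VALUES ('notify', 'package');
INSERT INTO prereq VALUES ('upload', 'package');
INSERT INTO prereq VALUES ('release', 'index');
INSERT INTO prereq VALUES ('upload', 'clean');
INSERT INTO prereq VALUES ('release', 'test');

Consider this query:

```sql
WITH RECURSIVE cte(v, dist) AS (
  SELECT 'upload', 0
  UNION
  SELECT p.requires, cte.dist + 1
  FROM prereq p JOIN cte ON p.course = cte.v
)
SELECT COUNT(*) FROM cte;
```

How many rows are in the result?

Base: (upload, dist=0).
Iteration 1: edges from {upload} -> (clean, dist=1), (merge, dist=1), (package, dist=1).
Iteration 2: edges from {clean,merge,package} -> (deploy, dist=2), (merge, dist=2), (verify, dist=2). [UNION drops 1 duplicate row(s)]
Iteration 3: no outgoing edges from {deploy,merge,verify}; recursion stops.
Total rows emitted: 7.

7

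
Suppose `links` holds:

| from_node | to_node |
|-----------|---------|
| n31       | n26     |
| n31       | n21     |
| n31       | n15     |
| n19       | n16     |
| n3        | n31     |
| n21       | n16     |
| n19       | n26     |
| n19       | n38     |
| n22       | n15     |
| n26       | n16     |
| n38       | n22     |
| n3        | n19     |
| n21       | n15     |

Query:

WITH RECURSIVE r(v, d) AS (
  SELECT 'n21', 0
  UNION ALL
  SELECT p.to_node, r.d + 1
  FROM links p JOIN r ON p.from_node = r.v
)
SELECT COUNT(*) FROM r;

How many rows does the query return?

Base: (n21, d=0).
Iteration 1: edges from {n21} -> (n15, d=1), (n16, d=1).
Iteration 2: no outgoing edges from {n15,n16}; recursion stops.
Total rows emitted: 3.

3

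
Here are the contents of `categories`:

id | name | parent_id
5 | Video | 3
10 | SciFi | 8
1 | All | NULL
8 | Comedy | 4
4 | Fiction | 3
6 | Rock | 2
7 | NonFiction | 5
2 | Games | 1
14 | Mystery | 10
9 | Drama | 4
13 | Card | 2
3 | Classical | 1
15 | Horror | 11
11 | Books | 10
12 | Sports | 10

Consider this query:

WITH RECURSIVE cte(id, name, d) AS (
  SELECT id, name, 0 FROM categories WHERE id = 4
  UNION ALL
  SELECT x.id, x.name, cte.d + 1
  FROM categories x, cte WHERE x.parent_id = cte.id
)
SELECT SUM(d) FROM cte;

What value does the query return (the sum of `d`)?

Base: id=4 (Fiction) at d 0.
Iteration 1: rows with parent_id in {4} -> Comedy (id 8, d 1), Drama (id 9, d 1).
Iteration 2: rows with parent_id in {8,9} -> SciFi (id 10, d 2).
Iteration 3: rows with parent_id in {10} -> Books (id 11, d 3), Sports (id 12, d 3), Mystery (id 14, d 3).
Iteration 4: rows with parent_id in {11,12,14} -> Horror (id 15, d 4).
Iteration 5: no rows with parent_id in {15}; recursion stops.
SUM(d) = 0 + 1 + 1 + 2 + 3 + 3 + 3 + 4 = 17.

17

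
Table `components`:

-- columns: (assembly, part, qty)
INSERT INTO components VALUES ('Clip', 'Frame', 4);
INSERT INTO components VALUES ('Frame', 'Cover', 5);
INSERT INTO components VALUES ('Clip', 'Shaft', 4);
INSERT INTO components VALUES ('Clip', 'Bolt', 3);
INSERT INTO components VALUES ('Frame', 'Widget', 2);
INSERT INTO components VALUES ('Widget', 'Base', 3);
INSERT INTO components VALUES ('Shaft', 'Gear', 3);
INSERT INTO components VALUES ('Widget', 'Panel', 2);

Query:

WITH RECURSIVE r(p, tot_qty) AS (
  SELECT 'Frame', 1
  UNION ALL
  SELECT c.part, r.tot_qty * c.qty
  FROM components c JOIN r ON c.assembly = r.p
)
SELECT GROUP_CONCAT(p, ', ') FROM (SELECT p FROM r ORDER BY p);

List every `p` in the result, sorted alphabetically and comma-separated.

Base, Cover, Frame, Panel, Widget

Base: (Frame, tot_qty=1).
Iteration 1: components of {Frame} -> Cover = 1*5 = 5, Widget = 1*2 = 2.
Iteration 2: components of {Cover,Widget} -> Base = 2*3 = 6, Panel = 2*2 = 4.
Iteration 3: no further components; recursion stops.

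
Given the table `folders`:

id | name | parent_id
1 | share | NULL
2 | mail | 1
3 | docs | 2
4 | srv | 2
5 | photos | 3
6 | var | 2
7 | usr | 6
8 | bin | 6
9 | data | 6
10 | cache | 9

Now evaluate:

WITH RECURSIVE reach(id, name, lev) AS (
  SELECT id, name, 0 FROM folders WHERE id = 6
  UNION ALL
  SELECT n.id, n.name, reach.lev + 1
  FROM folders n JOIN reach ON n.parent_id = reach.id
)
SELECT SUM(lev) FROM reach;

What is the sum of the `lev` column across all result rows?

Base: id=6 (var) at lev 0.
Iteration 1: rows with parent_id in {6} -> usr (id 7, lev 1), bin (id 8, lev 1), data (id 9, lev 1).
Iteration 2: rows with parent_id in {7,8,9} -> cache (id 10, lev 2).
Iteration 3: no rows with parent_id in {10}; recursion stops.
SUM(lev) = 0 + 1 + 1 + 1 + 2 = 5.

5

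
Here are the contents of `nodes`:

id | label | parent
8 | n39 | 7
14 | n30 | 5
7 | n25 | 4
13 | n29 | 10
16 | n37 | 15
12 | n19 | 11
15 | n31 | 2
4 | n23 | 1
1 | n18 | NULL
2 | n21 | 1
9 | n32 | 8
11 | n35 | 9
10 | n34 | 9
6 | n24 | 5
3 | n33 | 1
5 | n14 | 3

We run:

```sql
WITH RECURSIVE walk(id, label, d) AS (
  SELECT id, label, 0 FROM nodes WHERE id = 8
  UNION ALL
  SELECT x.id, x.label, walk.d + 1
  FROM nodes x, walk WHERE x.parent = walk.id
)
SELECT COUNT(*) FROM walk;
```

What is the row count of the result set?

6

Base: id=8 (n39) at d 0.
Iteration 1: rows with parent in {8} -> n32 (id 9, d 1).
Iteration 2: rows with parent in {9} -> n34 (id 10, d 2), n35 (id 11, d 2).
Iteration 3: rows with parent in {10,11} -> n19 (id 12, d 3), n29 (id 13, d 3).
Iteration 4: no rows with parent in {12,13}; recursion stops.
Total rows emitted: 6.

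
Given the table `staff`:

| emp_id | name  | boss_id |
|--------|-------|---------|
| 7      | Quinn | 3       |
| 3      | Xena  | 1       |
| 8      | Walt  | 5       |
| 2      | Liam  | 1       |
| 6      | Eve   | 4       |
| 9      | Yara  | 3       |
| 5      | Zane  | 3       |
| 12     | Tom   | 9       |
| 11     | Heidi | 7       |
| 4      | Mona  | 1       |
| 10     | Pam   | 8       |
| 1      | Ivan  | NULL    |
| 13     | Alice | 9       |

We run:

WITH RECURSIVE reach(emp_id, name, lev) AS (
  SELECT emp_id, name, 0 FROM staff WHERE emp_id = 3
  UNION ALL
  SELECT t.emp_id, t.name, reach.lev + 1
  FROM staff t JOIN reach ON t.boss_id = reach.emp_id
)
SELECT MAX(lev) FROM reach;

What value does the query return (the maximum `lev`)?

3

Base: emp_id=3 (Xena) at lev 0.
Iteration 1: rows with boss_id in {3} -> Zane (id 5, lev 1), Quinn (id 7, lev 1), Yara (id 9, lev 1).
Iteration 2: rows with boss_id in {5,7,9} -> Walt (id 8, lev 2), Heidi (id 11, lev 2), Tom (id 12, lev 2), Alice (id 13, lev 2).
Iteration 3: rows with boss_id in {8,11,12,13} -> Pam (id 10, lev 3).
Iteration 4: no rows with boss_id in {10}; recursion stops.
lev values: 0, 1, 1, 1, 2, 2, 2, 2, 3; the maximum is 3.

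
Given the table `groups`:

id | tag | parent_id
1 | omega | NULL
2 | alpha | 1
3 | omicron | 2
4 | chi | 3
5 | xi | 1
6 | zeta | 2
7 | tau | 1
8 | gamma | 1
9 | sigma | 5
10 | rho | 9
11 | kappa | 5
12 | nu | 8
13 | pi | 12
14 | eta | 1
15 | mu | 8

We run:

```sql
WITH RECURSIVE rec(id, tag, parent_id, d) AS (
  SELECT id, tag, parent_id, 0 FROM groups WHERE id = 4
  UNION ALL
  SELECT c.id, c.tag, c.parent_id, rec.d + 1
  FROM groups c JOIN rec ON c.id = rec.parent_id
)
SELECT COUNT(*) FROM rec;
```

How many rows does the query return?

4

Base: id=4 (chi), parent_id=3, d 0.
Iteration 1: join on id=3 -> omicron (id 3, parent_id=2, d 1).
Iteration 2: join on id=2 -> alpha (id 2, parent_id=1, d 2).
Iteration 3: join on id=1 -> omega (id 1, parent_id=NULL, d 3).
Iteration 4: parent_id is NULL; no match; recursion stops.
Total rows emitted: 4.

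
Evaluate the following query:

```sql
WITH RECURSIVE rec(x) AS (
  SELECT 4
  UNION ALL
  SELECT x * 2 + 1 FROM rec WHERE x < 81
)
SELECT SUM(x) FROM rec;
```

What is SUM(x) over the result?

309

Base: x=4.
Iteration 1: 4 < 81 holds -> x = 4 * 2 + 1 = 9.
Iteration 2: 9 < 81 holds -> x = 9 * 2 + 1 = 19.
Iteration 3: 19 < 81 holds -> x = 19 * 2 + 1 = 39.
Iteration 4: 39 < 81 holds -> x = 39 * 2 + 1 = 79.
Iteration 5: 79 < 81 holds -> x = 79 * 2 + 1 = 159.
Iteration 6: 159 < 81 fails; recursion stops.
SUM(x) = 4 + 9 + 19 + 39 + 79 + 159 = 309.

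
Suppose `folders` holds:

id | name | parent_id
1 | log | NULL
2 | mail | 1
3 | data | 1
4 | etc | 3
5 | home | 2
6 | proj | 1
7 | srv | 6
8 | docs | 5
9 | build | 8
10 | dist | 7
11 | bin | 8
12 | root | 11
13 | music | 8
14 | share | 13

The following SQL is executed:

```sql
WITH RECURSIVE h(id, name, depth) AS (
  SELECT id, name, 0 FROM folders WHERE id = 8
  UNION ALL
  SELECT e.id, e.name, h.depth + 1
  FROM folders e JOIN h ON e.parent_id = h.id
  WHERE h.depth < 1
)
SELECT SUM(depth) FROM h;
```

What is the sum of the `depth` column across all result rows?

3

Base: id=8 (docs) at depth 0.
Iteration 1: rows with parent_id in {8} -> build (id 9, depth 1), bin (id 11, depth 1), music (id 13, depth 1).
Iteration 2: depth < 1 fails for all current rows; recursion stops.
SUM(depth) = 0 + 1 + 1 + 1 = 3.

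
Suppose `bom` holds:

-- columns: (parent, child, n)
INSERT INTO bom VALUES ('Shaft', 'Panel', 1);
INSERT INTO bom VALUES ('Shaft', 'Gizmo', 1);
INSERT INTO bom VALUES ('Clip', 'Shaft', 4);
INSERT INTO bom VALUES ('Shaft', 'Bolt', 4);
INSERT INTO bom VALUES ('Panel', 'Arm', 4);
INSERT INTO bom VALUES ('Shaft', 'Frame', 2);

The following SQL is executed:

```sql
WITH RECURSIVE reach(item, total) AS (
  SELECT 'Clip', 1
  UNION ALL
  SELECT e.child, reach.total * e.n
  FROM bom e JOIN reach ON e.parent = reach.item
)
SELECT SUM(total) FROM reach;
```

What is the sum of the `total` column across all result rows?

Base: (Clip, total=1).
Iteration 1: components of {Clip} -> Shaft = 1*4 = 4.
Iteration 2: components of {Shaft} -> Bolt = 4*4 = 16, Frame = 4*2 = 8, Gizmo = 4*1 = 4, Panel = 4*1 = 4.
Iteration 3: components of {Bolt,Frame,Gizmo,Panel} -> Arm = 4*4 = 16.
Iteration 4: no further components; recursion stops.
SUM(total) = 1 + 4 + 16 + 4 + 8 + 4 + 16 = 53.

53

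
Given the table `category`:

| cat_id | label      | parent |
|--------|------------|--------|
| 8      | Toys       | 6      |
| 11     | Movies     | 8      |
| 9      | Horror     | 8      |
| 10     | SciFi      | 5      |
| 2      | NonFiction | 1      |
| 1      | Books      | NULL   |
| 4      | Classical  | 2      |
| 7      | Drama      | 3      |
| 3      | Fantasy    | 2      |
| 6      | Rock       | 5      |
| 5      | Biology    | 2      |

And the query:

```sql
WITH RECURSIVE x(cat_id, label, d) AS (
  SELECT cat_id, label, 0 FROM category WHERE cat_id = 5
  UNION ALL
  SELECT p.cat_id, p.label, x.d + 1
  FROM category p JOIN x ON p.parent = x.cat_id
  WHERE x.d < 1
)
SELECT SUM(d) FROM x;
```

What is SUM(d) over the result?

2

Base: cat_id=5 (Biology) at d 0.
Iteration 1: rows with parent in {5} -> Rock (id 6, d 1), SciFi (id 10, d 1).
Iteration 2: d < 1 fails for all current rows; recursion stops.
SUM(d) = 0 + 1 + 1 = 2.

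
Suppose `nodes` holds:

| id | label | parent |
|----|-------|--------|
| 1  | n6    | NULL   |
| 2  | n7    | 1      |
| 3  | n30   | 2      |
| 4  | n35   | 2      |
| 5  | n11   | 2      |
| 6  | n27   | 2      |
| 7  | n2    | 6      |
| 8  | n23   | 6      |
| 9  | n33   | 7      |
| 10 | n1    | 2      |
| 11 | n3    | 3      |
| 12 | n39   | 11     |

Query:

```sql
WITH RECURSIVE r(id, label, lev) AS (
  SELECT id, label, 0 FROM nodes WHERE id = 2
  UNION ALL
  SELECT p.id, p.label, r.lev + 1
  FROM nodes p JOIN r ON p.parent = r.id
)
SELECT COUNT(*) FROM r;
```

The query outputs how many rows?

Base: id=2 (n7) at lev 0.
Iteration 1: rows with parent in {2} -> n30 (id 3, lev 1), n35 (id 4, lev 1), n11 (id 5, lev 1), n27 (id 6, lev 1), n1 (id 10, lev 1).
Iteration 2: rows with parent in {3,4,5,6,10} -> n2 (id 7, lev 2), n23 (id 8, lev 2), n3 (id 11, lev 2).
Iteration 3: rows with parent in {7,8,11} -> n33 (id 9, lev 3), n39 (id 12, lev 3).
Iteration 4: no rows with parent in {9,12}; recursion stops.
Total rows emitted: 11.

11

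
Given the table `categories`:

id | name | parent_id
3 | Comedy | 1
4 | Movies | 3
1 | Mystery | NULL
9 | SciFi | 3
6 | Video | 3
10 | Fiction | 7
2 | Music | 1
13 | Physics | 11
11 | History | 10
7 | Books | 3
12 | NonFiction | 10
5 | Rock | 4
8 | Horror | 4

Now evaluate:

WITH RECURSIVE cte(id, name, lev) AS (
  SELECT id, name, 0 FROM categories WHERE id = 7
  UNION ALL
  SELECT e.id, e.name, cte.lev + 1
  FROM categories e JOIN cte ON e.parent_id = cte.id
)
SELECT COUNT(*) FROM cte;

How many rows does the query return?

5

Base: id=7 (Books) at lev 0.
Iteration 1: rows with parent_id in {7} -> Fiction (id 10, lev 1).
Iteration 2: rows with parent_id in {10} -> History (id 11, lev 2), NonFiction (id 12, lev 2).
Iteration 3: rows with parent_id in {11,12} -> Physics (id 13, lev 3).
Iteration 4: no rows with parent_id in {13}; recursion stops.
Total rows emitted: 5.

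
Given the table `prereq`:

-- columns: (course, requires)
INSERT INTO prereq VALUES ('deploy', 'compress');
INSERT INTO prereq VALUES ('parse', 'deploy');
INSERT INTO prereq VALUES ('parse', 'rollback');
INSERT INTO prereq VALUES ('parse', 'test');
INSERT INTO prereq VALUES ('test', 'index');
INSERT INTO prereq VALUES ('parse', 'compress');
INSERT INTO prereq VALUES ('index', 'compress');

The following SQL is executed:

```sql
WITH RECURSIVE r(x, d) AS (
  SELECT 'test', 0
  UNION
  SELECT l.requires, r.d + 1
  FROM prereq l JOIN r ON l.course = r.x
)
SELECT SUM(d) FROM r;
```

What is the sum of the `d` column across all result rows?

Base: (test, d=0).
Iteration 1: edges from {test} -> (index, d=1).
Iteration 2: edges from {index} -> (compress, d=2).
Iteration 3: no outgoing edges from {compress}; recursion stops.
SUM(d) = 0 + 1 + 2 = 3.

3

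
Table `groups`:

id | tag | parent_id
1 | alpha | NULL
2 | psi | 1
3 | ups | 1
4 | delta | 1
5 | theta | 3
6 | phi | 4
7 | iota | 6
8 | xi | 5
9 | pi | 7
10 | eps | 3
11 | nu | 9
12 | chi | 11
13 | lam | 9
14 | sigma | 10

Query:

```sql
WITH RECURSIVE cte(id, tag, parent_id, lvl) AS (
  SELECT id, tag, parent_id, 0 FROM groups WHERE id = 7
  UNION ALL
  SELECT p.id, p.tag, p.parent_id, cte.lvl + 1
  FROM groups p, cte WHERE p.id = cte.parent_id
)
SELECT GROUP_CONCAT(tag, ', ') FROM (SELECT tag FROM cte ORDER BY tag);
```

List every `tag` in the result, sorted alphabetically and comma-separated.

alpha, delta, iota, phi

Base: id=7 (iota), parent_id=6, lvl 0.
Iteration 1: join on id=6 -> phi (id 6, parent_id=4, lvl 1).
Iteration 2: join on id=4 -> delta (id 4, parent_id=1, lvl 2).
Iteration 3: join on id=1 -> alpha (id 1, parent_id=NULL, lvl 3).
Iteration 4: parent_id is NULL; no match; recursion stops.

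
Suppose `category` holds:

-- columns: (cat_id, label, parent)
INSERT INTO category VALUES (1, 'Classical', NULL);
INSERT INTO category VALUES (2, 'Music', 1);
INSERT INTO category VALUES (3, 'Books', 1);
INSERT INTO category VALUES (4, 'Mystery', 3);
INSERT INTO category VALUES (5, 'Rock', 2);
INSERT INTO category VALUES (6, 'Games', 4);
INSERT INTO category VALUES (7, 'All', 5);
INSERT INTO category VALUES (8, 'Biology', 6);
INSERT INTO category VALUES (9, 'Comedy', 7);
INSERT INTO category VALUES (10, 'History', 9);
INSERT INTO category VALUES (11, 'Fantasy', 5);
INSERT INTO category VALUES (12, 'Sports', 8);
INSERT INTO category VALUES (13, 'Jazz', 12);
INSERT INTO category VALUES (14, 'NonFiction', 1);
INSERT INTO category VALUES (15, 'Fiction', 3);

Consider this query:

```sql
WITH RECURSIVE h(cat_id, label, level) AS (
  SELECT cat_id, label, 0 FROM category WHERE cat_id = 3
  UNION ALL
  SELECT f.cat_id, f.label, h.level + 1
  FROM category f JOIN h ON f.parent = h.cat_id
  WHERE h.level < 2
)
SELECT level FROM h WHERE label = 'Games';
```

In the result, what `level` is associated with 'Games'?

2

Base: cat_id=3 (Books) at level 0.
Iteration 1: rows with parent in {3} -> Mystery (id 4, level 1), Fiction (id 15, level 1).
Iteration 2: rows with parent in {4,15} -> Games (id 6, level 2).
Iteration 3: level < 2 fails for all current rows; recursion stops.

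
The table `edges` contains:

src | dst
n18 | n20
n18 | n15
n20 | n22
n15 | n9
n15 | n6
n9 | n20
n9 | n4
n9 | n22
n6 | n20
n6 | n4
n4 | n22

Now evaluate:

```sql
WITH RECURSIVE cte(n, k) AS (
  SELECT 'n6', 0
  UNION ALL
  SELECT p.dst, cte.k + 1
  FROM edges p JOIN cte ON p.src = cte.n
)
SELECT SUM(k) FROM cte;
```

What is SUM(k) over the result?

Base: (n6, k=0).
Iteration 1: edges from {n6} -> (n20, k=1), (n4, k=1).
Iteration 2: edges from {n20,n4} -> (n22, k=2) x2. [UNION ALL keeps all 2 new rows, including repeats]
Iteration 3: no outgoing edges from {n22}; recursion stops.
SUM(k) = 0 + 1 + 1 + 2 + 2 = 6.

6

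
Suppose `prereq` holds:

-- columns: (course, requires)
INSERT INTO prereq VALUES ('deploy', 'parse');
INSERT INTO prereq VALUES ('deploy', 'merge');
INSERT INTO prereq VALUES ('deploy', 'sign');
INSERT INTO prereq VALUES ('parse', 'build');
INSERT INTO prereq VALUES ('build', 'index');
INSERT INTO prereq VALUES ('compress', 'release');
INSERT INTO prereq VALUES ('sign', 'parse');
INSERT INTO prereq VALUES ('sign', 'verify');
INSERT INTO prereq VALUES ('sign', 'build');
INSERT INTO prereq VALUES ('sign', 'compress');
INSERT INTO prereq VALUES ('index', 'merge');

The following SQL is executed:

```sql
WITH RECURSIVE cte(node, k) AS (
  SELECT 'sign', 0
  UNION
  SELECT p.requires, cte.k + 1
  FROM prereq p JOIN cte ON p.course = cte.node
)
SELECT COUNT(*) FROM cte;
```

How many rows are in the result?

11

Base: (sign, k=0).
Iteration 1: edges from {sign} -> (build, k=1), (compress, k=1), (parse, k=1), (verify, k=1).
Iteration 2: edges from {build,compress,parse,verify} -> (build, k=2), (index, k=2), (release, k=2).
Iteration 3: edges from {build,index,release} -> (index, k=3), (merge, k=3).
Iteration 4: edges from {index,merge} -> (merge, k=4).
Iteration 5: no outgoing edges from {merge}; recursion stops.
Total rows emitted: 11.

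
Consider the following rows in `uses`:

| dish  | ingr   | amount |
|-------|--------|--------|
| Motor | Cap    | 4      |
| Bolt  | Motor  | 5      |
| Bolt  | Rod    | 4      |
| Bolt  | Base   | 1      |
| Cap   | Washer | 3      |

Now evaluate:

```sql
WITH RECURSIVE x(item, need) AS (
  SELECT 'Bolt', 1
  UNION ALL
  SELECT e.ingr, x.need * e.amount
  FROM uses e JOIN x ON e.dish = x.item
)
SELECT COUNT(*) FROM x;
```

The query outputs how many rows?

6

Base: (Bolt, need=1).
Iteration 1: components of {Bolt} -> Base = 1*1 = 1, Motor = 1*5 = 5, Rod = 1*4 = 4.
Iteration 2: components of {Base,Motor,Rod} -> Cap = 5*4 = 20.
Iteration 3: components of {Cap} -> Washer = 20*3 = 60.
Iteration 4: no further components; recursion stops.
Total rows emitted: 6.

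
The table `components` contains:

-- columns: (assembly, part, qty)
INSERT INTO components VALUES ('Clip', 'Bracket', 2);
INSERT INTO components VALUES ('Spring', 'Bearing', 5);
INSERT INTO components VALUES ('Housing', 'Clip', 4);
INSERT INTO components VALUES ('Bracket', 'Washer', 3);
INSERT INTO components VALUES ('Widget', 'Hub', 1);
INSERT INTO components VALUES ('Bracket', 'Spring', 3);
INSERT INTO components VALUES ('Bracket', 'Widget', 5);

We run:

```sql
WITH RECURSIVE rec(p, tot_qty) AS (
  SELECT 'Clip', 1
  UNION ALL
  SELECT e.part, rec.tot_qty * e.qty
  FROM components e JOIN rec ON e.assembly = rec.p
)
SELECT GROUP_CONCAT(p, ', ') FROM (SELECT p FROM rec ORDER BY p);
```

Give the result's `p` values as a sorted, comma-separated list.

Bearing, Bracket, Clip, Hub, Spring, Washer, Widget

Base: (Clip, tot_qty=1).
Iteration 1: components of {Clip} -> Bracket = 1*2 = 2.
Iteration 2: components of {Bracket} -> Spring = 2*3 = 6, Washer = 2*3 = 6, Widget = 2*5 = 10.
Iteration 3: components of {Spring,Washer,Widget} -> Bearing = 6*5 = 30, Hub = 10*1 = 10.
Iteration 4: no further components; recursion stops.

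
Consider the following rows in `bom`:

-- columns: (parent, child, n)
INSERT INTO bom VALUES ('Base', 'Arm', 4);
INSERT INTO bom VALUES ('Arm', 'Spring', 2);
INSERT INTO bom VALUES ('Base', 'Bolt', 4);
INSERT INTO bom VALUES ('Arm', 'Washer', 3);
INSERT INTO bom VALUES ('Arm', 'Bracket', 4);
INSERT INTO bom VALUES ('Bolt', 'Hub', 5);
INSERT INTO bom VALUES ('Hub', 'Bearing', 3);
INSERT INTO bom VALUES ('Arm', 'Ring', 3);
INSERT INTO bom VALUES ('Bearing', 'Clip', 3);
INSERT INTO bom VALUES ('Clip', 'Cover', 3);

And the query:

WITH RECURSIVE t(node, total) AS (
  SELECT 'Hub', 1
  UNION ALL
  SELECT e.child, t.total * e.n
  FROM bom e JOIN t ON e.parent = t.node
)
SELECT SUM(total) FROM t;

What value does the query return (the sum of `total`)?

40

Base: (Hub, total=1).
Iteration 1: components of {Hub} -> Bearing = 1*3 = 3.
Iteration 2: components of {Bearing} -> Clip = 3*3 = 9.
Iteration 3: components of {Clip} -> Cover = 9*3 = 27.
Iteration 4: no further components; recursion stops.
SUM(total) = 1 + 3 + 9 + 27 = 40.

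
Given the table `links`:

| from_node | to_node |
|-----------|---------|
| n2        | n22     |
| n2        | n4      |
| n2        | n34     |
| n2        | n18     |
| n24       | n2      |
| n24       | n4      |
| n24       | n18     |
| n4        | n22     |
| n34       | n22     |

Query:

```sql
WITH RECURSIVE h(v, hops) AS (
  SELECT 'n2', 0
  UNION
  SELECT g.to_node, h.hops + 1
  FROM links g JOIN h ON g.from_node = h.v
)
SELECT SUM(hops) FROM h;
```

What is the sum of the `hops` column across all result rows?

Base: (n2, hops=0).
Iteration 1: edges from {n2} -> (n18, hops=1), (n22, hops=1), (n34, hops=1), (n4, hops=1).
Iteration 2: edges from {n18,n22,n34,n4} -> (n22, hops=2). [UNION drops 1 duplicate row(s)]
Iteration 3: no outgoing edges from {n22}; recursion stops.
SUM(hops) = 0 + 1 + 1 + 1 + 1 + 2 = 6.

6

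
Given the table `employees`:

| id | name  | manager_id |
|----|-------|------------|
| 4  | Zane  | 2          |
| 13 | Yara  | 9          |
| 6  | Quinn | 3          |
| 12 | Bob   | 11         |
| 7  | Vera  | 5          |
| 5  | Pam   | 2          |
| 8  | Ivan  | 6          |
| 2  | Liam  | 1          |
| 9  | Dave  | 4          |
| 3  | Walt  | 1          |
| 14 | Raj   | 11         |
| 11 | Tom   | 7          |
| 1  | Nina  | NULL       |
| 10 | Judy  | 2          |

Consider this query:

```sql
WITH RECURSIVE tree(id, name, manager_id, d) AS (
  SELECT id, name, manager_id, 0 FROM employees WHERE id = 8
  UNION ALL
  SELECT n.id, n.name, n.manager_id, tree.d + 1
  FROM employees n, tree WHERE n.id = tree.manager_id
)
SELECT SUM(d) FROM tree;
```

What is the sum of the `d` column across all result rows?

6

Base: id=8 (Ivan), manager_id=6, d 0.
Iteration 1: join on id=6 -> Quinn (id 6, manager_id=3, d 1).
Iteration 2: join on id=3 -> Walt (id 3, manager_id=1, d 2).
Iteration 3: join on id=1 -> Nina (id 1, manager_id=NULL, d 3).
Iteration 4: manager_id is NULL; no match; recursion stops.
SUM(d) = 0 + 1 + 2 + 3 = 6.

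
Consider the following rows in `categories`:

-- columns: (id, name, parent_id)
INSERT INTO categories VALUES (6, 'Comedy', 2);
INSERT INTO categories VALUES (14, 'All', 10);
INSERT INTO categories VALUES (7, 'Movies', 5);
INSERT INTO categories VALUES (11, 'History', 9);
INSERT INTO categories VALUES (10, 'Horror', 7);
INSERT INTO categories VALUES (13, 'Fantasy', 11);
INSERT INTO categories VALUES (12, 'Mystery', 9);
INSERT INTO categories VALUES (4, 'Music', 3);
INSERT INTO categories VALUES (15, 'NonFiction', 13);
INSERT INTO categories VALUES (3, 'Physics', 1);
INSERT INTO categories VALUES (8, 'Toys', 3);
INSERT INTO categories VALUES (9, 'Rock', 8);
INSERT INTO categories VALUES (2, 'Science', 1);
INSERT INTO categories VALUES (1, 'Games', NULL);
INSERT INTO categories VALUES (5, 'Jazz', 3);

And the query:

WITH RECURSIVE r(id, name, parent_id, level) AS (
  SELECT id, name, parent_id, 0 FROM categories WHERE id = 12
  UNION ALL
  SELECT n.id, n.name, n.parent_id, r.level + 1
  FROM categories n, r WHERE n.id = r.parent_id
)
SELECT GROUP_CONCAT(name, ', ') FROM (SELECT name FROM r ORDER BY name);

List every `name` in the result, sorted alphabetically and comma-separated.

Games, Mystery, Physics, Rock, Toys

Base: id=12 (Mystery), parent_id=9, level 0.
Iteration 1: join on id=9 -> Rock (id 9, parent_id=8, level 1).
Iteration 2: join on id=8 -> Toys (id 8, parent_id=3, level 2).
Iteration 3: join on id=3 -> Physics (id 3, parent_id=1, level 3).
Iteration 4: join on id=1 -> Games (id 1, parent_id=NULL, level 4).
Iteration 5: parent_id is NULL; no match; recursion stops.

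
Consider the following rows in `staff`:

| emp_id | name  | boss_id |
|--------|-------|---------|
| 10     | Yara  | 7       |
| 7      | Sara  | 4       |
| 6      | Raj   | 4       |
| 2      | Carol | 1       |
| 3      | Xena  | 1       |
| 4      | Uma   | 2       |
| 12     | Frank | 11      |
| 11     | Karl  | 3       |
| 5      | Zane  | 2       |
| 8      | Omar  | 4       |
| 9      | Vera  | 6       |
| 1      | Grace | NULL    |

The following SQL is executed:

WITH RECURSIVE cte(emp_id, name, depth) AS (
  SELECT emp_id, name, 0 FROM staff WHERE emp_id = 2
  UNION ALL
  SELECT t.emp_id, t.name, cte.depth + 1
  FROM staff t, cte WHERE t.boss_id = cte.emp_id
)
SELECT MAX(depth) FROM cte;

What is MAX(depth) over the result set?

3

Base: emp_id=2 (Carol) at depth 0.
Iteration 1: rows with boss_id in {2} -> Uma (id 4, depth 1), Zane (id 5, depth 1).
Iteration 2: rows with boss_id in {4,5} -> Raj (id 6, depth 2), Sara (id 7, depth 2), Omar (id 8, depth 2).
Iteration 3: rows with boss_id in {6,7,8} -> Vera (id 9, depth 3), Yara (id 10, depth 3).
Iteration 4: no rows with boss_id in {9,10}; recursion stops.
depth values: 0, 1, 1, 2, 2, 2, 3, 3; the maximum is 3.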